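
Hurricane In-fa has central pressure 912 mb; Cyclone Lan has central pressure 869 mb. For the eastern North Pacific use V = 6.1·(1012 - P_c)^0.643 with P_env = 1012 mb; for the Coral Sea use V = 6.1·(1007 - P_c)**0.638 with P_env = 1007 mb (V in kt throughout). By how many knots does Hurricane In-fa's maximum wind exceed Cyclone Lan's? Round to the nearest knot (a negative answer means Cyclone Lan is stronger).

Hurricane In-fa: ΔP = 100; V ≈ 6.1 × 100^0.643 ≈ 117.85 kt.
Cyclone Lan: ΔP = 138; V ≈ 6.1 × 138^0.638 ≈ 141.44 kt.
Difference ≈ 117.85 − 141.44 = -23.59 → -24 kt.

-24 kt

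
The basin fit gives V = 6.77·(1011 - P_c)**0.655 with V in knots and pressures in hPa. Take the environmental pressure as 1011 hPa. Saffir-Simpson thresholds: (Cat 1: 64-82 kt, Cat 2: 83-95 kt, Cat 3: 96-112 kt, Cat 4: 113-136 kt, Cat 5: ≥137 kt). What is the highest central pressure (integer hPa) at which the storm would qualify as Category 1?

980 hPa

Category 1 begins at V = 64 kt.
Required ΔP = (64/6.77)^(1/0.655) = 9.453^1.527 ≈ 30.86 hPa.
P_c ≤ 1011 − 30.86 = 980.14, so the highest integer P_c is 980 hPa.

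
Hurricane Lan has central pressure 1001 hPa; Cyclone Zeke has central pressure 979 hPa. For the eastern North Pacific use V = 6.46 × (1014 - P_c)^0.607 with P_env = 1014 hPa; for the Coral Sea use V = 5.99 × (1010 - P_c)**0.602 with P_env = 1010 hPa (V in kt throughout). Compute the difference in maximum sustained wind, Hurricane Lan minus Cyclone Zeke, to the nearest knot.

Hurricane Lan: ΔP = 13; V ≈ 6.46 × 13^0.607 ≈ 30.65 kt.
Cyclone Zeke: ΔP = 31; V ≈ 5.99 × 31^0.602 ≈ 47.34 kt.
Difference ≈ 30.65 − 47.34 = -16.69 → -17 kt.

-17 kt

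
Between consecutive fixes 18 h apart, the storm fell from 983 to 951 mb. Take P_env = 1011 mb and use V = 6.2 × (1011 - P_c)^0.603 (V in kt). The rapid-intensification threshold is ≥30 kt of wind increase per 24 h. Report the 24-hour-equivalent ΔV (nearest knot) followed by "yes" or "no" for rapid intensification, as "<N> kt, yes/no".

V₁: ΔP = 28, V ≈ 6.2 × 28^0.603 ≈ 46.24 kt.
V₂: ΔP = 60, V ≈ 6.2 × 60^0.603 ≈ 73.22 kt.
ΔV over 18 h = 26.98 kt → 24 h equivalent = 26.98 × 24/18 ≈ 35.97 kt.
36 kt ≥ 30 kt ⇒ rapid intensification.

36 kt, yes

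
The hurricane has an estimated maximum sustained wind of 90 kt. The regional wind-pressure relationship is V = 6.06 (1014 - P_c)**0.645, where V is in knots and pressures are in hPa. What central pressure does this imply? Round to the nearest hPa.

ΔP = (V / 6.06)^(1/0.645) = (90/6.06)^1.550.
90/6.06 = 14.851; 14.851^1.550 ≈ 65.57 hPa.
P_c = 1014 − 65.57 = 948.43 ≈ 948 hPa.

948 hPa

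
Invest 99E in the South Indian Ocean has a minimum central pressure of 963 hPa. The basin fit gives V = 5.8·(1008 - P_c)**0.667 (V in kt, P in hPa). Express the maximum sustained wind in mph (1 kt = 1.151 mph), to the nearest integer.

85 mph

ΔP = 1008 − 963 = 45 hPa.
V ≈ 5.8 × 45^0.667 = 5.8 × 12.668 ≈ 73.472 kt.
73.472 × 1.151 ≈ 84.57 mph → 85 mph.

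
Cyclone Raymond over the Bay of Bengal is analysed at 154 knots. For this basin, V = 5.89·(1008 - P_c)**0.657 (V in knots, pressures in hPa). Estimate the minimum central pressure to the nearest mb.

864 mb

ΔP = (V / 5.89)^(1/0.657) = (154/5.89)^1.522.
154/5.89 = 26.146; 26.146^1.522 ≈ 143.68 mb.
P_c = 1008 − 143.68 = 864.32 ≈ 864 mb.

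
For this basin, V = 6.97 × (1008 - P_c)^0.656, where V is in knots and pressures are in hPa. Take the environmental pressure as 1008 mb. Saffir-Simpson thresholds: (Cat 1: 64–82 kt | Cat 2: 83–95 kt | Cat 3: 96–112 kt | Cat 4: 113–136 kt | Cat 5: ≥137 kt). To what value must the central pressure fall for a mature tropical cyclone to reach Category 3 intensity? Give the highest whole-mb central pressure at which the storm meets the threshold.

953 mb

Category 3 begins at V = 96 kt.
Required ΔP = (96/6.97)^(1/0.656) = 13.773^1.524 ≈ 54.49 mb.
P_c ≤ 1008 − 54.49 = 953.51, so the highest integer P_c is 953 mb.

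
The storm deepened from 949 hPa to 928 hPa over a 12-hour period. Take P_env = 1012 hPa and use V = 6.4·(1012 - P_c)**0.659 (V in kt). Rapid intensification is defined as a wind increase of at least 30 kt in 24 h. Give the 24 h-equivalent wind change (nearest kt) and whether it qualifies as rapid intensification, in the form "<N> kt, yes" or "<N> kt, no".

41 kt, yes

V₁: ΔP = 63, V ≈ 6.4 × 63^0.659 ≈ 98.16 kt.
V₂: ΔP = 84, V ≈ 6.4 × 84^0.659 ≈ 118.65 kt.
ΔV over 12 h = 20.49 kt → 24 h equivalent = 20.49 × 24/12 ≈ 40.98 kt.
41 kt ≥ 30 kt ⇒ rapid intensification.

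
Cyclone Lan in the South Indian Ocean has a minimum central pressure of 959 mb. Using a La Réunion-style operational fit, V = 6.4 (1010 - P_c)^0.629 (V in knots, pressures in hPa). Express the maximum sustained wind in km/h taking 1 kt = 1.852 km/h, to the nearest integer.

ΔP = 1010 − 959 = 51 mb.
V ≈ 6.4 × 51^0.629 = 6.4 × 11.859 ≈ 75.900 kt.
75.900 × 1.852 ≈ 140.57 km/h → 141 km/h.

141 km/h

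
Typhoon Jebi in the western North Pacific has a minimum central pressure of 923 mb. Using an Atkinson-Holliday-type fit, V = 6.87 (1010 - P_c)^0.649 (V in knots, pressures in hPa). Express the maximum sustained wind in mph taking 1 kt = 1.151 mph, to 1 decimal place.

143.5 mph

ΔP = 1010 − 923 = 87 mb.
V ≈ 6.87 × 87^0.649 = 6.87 × 18.145 ≈ 124.654 kt.
124.654 × 1.151 ≈ 143.48 mph → 143.5 mph.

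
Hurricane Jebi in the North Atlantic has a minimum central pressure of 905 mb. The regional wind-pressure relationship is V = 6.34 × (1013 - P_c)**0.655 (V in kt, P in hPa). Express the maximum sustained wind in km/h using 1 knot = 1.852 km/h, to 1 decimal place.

ΔP = 1013 − 905 = 108 mb.
V ≈ 6.34 × 108^0.655 = 6.34 × 21.473 ≈ 136.139 kt.
136.139 × 1.852 ≈ 252.13 km/h → 252.1 km/h.

252.1 km/h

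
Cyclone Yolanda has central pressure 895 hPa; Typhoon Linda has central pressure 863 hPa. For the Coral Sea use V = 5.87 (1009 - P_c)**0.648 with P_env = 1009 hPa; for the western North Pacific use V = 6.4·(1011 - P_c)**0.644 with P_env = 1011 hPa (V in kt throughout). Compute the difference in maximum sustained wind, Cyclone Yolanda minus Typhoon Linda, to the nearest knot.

-34 kt

Cyclone Yolanda: ΔP = 114; V ≈ 5.87 × 114^0.648 ≈ 126.33 kt.
Typhoon Linda: ΔP = 148; V ≈ 6.4 × 148^0.644 ≈ 159.89 kt.
Difference ≈ 126.33 − 159.89 = -33.56 → -34 kt.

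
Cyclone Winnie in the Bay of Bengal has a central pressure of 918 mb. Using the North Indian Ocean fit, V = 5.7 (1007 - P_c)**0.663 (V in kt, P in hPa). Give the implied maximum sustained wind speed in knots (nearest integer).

ΔP = 1007 − 918 = 89 mb.
89^0.663 ≈ 19.609.
V ≈ 5.7 × 19.609 ≈ 111.8 kt.

112 kt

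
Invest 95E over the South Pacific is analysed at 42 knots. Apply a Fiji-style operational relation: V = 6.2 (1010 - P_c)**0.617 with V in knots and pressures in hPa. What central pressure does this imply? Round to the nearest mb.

ΔP = (V / 6.2)^(1/0.617) = (42/6.2)^1.621.
42/6.2 = 6.774; 6.774^1.621 ≈ 22.21 mb.
P_c = 1010 − 22.21 = 987.79 ≈ 988 mb.

988 mb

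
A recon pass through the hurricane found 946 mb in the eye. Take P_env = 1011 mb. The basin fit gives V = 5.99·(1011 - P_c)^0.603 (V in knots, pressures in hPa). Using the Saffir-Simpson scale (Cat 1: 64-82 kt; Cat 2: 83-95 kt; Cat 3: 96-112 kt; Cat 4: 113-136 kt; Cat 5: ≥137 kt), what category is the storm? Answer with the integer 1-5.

1

ΔP = 1011 − 946 = 65 mb.
V ≈ 5.99 × 65^0.603 = 5.99 × 12.39 ≈ 74 kt.
74 kt falls in the Category 1 band.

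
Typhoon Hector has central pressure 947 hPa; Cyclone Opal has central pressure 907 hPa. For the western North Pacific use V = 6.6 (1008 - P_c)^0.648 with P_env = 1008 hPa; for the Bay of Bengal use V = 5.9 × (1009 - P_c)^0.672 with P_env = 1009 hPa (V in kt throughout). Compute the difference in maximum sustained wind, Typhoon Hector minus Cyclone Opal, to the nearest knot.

Typhoon Hector: ΔP = 61; V ≈ 6.6 × 61^0.648 ≈ 94.72 kt.
Cyclone Opal: ΔP = 102; V ≈ 5.9 × 102^0.672 ≈ 132.02 kt.
Difference ≈ 94.72 − 132.02 = -37.30 → -37 kt.

-37 kt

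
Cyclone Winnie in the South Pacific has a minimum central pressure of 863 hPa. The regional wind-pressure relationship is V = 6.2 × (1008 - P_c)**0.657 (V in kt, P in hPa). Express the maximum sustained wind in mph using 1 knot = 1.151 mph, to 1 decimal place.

ΔP = 1008 − 863 = 145 hPa.
V ≈ 6.2 × 145^0.657 = 6.2 × 26.304 ≈ 163.084 kt.
163.084 × 1.151 ≈ 187.71 mph → 187.7 mph.

187.7 mph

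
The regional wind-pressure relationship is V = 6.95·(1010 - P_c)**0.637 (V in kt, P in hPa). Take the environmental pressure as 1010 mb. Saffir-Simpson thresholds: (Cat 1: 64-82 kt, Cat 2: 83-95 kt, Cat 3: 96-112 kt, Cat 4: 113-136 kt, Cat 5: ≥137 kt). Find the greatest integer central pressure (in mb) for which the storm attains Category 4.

Category 4 begins at V = 113 kt.
Required ΔP = (113/6.95)^(1/0.637) = 16.259^1.570 ≈ 79.66 mb.
P_c ≤ 1010 − 79.66 = 930.34, so the highest integer P_c is 930 mb.

930 mb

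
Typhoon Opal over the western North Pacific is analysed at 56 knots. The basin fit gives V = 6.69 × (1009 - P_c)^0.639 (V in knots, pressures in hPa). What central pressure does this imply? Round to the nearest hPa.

981 hPa

ΔP = (V / 6.69)^(1/0.639) = (56/6.69)^1.565.
56/6.69 = 8.371; 8.371^1.565 ≈ 27.80 hPa.
P_c = 1009 − 27.80 = 981.20 ≈ 981 hPa.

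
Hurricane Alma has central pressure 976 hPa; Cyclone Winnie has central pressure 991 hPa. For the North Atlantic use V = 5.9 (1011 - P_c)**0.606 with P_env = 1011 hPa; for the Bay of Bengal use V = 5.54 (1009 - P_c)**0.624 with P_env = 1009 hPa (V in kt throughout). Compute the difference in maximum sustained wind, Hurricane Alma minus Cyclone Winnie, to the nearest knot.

Hurricane Alma: ΔP = 35; V ≈ 5.9 × 35^0.606 ≈ 50.88 kt.
Cyclone Winnie: ΔP = 18; V ≈ 5.54 × 18^0.624 ≈ 33.64 kt.
Difference ≈ 50.88 − 33.64 = 17.24 → 17 kt.

17 kt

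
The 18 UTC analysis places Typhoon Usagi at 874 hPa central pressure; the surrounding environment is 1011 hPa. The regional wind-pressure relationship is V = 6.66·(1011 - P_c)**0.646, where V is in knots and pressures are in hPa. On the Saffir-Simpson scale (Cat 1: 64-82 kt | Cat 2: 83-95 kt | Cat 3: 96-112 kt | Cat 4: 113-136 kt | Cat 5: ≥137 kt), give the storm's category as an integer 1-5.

5

ΔP = 1011 − 874 = 137 hPa.
V ≈ 6.66 × 137^0.646 = 6.66 × 24.01 ≈ 160 kt.
160 kt falls in the Category 5 band.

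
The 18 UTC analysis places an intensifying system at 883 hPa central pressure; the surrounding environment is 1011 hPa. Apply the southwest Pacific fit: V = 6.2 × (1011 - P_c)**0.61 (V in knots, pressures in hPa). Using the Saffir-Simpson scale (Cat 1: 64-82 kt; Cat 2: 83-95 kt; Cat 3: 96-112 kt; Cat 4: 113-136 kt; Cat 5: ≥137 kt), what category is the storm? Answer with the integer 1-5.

ΔP = 1011 − 883 = 128 hPa.
V ≈ 6.2 × 128^0.61 = 6.2 × 19.29 ≈ 120 kt.
120 kt falls in the Category 4 band.

4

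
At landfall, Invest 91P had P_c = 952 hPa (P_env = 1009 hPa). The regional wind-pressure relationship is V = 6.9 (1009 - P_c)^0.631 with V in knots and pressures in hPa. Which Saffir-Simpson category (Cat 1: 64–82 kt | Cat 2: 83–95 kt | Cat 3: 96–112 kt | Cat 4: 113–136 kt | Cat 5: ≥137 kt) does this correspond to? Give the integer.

2

ΔP = 1009 − 952 = 57 hPa.
V ≈ 6.9 × 57^0.631 = 6.9 × 12.82 ≈ 88 kt.
88 kt falls in the Category 2 band.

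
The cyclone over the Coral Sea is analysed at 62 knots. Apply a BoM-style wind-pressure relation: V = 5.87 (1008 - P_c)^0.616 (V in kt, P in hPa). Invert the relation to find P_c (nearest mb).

962 mb

ΔP = (V / 5.87)^(1/0.616) = (62/5.87)^1.623.
62/5.87 = 10.562; 10.562^1.623 ≈ 45.91 mb.
P_c = 1008 − 45.91 = 962.09 ≈ 962 mb.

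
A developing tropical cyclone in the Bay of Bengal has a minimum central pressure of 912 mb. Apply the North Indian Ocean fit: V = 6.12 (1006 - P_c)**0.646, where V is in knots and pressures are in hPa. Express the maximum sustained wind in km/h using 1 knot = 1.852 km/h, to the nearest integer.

ΔP = 1006 − 912 = 94 mb.
V ≈ 6.12 × 94^0.646 = 6.12 × 18.821 ≈ 115.184 kt.
115.184 × 1.852 ≈ 213.32 km/h → 213 km/h.

213 km/h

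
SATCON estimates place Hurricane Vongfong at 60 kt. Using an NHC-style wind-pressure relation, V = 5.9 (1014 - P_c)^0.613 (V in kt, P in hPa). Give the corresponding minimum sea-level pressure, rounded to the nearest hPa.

ΔP = (V / 5.9)^(1/0.613) = (60/5.9)^1.631.
60/5.9 = 10.169; 10.169^1.631 ≈ 43.98 hPa.
P_c = 1014 − 43.98 = 970.02 ≈ 970 hPa.

970 hPa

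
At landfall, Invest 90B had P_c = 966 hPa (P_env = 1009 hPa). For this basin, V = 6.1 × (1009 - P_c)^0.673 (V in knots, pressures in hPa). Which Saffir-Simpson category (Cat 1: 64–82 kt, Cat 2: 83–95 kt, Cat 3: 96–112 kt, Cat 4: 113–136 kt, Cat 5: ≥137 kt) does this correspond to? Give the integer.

ΔP = 1009 − 966 = 43 hPa.
V ≈ 6.1 × 43^0.673 = 6.1 × 12.57 ≈ 77 kt.
77 kt falls in the Category 1 band.

1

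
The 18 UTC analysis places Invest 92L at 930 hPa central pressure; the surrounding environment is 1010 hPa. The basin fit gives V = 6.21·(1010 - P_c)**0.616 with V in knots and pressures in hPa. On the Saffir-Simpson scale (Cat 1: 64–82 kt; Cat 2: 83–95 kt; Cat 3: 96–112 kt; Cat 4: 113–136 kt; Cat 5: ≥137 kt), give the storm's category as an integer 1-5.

ΔP = 1010 − 930 = 80 hPa.
V ≈ 6.21 × 80^0.616 = 6.21 × 14.87 ≈ 92 kt.
92 kt falls in the Category 2 band.

2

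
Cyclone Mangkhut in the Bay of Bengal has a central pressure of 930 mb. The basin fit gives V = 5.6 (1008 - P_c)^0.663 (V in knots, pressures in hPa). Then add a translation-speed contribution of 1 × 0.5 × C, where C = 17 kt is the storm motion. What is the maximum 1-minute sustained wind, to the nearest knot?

109 kt

ΔP = 1008 − 930 = 78 mb.
78^0.663 ≈ 17.966.
V ≈ 5.6 × 17.966 ≈ 100.6 kt.
Translation term: 1 × 0.5 × 17 = 8.5 kt.
Corrected V ≈ 109.1 kt → 109 kt.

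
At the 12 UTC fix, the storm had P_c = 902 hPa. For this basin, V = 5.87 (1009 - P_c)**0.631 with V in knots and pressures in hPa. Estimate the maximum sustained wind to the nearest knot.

ΔP = 1009 − 902 = 107 hPa.
107^0.631 ≈ 19.078.
V ≈ 5.87 × 19.078 ≈ 112.0 kt.

112 kt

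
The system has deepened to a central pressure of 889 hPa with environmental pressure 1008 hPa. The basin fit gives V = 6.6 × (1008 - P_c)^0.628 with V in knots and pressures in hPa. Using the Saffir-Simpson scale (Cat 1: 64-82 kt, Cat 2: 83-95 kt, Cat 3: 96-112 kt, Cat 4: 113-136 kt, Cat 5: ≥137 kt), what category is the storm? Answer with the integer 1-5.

ΔP = 1008 − 889 = 119 hPa.
V ≈ 6.6 × 119^0.628 = 6.6 × 20.11 ≈ 133 kt.
133 kt falls in the Category 4 band.

4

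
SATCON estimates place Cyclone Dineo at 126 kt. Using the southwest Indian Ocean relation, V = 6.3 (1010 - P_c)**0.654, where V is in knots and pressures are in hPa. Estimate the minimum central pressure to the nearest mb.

912 mb

ΔP = (V / 6.3)^(1/0.654) = (126/6.3)^1.529.
126/6.3 = 20.000; 20.000^1.529 ≈ 97.58 mb.
P_c = 1010 − 97.58 = 912.42 ≈ 912 mb.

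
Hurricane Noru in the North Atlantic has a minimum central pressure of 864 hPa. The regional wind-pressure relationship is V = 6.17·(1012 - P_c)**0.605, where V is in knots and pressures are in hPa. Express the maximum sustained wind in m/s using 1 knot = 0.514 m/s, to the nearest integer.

ΔP = 1012 − 864 = 148 hPa.
V ≈ 6.17 × 148^0.605 = 6.17 × 20.559 ≈ 126.851 kt.
126.851 × 0.514 ≈ 65.20 m/s → 65 m/s.

65 m/s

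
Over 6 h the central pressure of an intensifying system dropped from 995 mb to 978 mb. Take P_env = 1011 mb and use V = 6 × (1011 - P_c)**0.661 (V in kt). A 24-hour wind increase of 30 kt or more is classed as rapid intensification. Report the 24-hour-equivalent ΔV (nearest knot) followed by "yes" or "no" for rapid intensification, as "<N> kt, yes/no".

92 kt, yes

V₁: ΔP = 16, V ≈ 6 × 16^0.661 ≈ 37.50 kt.
V₂: ΔP = 33, V ≈ 6 × 33^0.661 ≈ 60.52 kt.
ΔV over 6 h = 23.02 kt → 24 h equivalent = 23.02 × 24/6 ≈ 92.08 kt.
92 kt ≥ 30 kt ⇒ rapid intensification.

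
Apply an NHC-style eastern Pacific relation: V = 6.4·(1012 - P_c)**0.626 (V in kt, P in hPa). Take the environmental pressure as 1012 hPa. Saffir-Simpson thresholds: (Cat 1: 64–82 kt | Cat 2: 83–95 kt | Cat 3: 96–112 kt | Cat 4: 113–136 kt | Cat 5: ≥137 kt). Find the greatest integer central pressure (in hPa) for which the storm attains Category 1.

972 hPa

Category 1 begins at V = 64 kt.
Required ΔP = (64/6.4)^(1/0.626) = 10.000^1.597 ≈ 39.58 hPa.
P_c ≤ 1012 − 39.58 = 972.42, so the highest integer P_c is 972 hPa.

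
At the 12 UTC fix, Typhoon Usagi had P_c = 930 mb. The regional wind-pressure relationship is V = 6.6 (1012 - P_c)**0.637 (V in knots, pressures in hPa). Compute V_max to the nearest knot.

ΔP = 1012 − 930 = 82 mb.
82^0.637 ≈ 16.561.
V ≈ 6.6 × 16.561 ≈ 109.3 kt.

109 kt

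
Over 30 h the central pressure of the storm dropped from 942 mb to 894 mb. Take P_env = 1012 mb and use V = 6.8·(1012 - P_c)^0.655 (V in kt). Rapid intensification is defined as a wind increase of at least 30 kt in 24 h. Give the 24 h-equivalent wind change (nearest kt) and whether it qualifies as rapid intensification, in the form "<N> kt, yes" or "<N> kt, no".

36 kt, yes

V₁: ΔP = 70, V ≈ 6.8 × 70^0.655 ≈ 109.91 kt.
V₂: ΔP = 118, V ≈ 6.8 × 118^0.655 ≈ 154.74 kt.
ΔV over 30 h = 44.83 kt → 24 h equivalent = 44.83 × 24/30 ≈ 35.86 kt.
36 kt ≥ 30 kt ⇒ rapid intensification.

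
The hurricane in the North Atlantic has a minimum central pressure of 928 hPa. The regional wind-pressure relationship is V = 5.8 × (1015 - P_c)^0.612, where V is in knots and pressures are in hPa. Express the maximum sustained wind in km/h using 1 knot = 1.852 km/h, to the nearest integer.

165 km/h

ΔP = 1015 − 928 = 87 hPa.
V ≈ 5.8 × 87^0.612 = 5.8 × 15.381 ≈ 89.210 kt.
89.210 × 1.852 ≈ 165.22 km/h → 165 km/h.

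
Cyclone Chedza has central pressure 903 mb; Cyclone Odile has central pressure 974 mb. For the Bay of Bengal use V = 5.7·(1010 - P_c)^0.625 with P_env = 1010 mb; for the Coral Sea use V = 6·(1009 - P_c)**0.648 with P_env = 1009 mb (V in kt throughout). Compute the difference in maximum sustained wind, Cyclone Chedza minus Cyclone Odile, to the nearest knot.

46 kt

Cyclone Chedza: ΔP = 107; V ≈ 5.7 × 107^0.625 ≈ 105.74 kt.
Cyclone Odile: ΔP = 35; V ≈ 6 × 35^0.648 ≈ 60.08 kt.
Difference ≈ 105.74 − 60.08 = 45.66 → 46 kt.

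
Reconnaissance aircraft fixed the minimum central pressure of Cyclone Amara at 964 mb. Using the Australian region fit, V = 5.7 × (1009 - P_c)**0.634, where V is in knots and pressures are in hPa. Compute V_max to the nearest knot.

64 kt

ΔP = 1009 − 964 = 45 mb.
45^0.634 ≈ 11.172.
V ≈ 5.7 × 11.172 ≈ 63.7 kt.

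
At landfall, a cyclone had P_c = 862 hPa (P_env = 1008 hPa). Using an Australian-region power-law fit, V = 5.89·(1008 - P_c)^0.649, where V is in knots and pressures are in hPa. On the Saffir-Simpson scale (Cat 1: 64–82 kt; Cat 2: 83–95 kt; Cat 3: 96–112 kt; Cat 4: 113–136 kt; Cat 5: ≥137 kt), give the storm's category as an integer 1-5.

5

ΔP = 1008 − 862 = 146 hPa.
V ≈ 5.89 × 146^0.649 = 5.89 × 25.39 ≈ 150 kt.
150 kt falls in the Category 5 band.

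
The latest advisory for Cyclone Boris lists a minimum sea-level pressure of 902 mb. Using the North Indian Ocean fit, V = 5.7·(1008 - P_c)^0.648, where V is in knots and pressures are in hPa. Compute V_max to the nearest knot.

ΔP = 1008 − 902 = 106 mb.
106^0.648 ≈ 20.530.
V ≈ 5.7 × 20.530 ≈ 117.0 kt.

117 kt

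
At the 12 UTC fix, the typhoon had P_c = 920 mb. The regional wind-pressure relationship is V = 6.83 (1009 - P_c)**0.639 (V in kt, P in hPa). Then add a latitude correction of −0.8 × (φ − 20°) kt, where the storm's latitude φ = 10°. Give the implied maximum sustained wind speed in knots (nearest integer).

ΔP = 1009 − 920 = 89 mb.
89^0.639 ≈ 17.606.
V ≈ 6.83 × 17.606 ≈ 120.2 kt.
Latitude correction: −0.8 × (10 − 20) = 8 kt.
Corrected V ≈ 128.2 kt → 128 kt.

128 kt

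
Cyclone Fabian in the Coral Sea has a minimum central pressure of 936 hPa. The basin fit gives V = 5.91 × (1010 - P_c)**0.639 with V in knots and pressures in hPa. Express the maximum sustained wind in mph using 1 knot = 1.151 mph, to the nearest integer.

ΔP = 1010 − 936 = 74 hPa.
V ≈ 5.91 × 74^0.639 = 5.91 × 15.647 ≈ 92.475 kt.
92.475 × 1.151 ≈ 106.44 mph → 106 mph.

106 mph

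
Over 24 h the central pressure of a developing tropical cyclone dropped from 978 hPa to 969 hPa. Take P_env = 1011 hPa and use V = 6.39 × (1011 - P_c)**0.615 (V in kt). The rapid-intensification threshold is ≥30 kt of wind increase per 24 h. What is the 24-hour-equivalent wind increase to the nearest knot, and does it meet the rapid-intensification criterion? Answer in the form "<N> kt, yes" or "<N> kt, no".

9 kt, no

V₁: ΔP = 33, V ≈ 6.39 × 33^0.615 ≈ 54.88 kt.
V₂: ΔP = 42, V ≈ 6.39 × 42^0.615 ≈ 63.65 kt.
ΔV over 24 h = 8.77 kt → 24 h equivalent = 8.77 × 24/24 ≈ 8.77 kt.
9 kt < 30 kt ⇒ not rapid intensification.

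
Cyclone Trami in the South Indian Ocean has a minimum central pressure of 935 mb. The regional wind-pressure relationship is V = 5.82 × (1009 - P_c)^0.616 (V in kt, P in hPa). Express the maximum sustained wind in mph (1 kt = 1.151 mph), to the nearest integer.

95 mph

ΔP = 1009 − 935 = 74 mb.
V ≈ 5.82 × 74^0.616 = 5.82 × 14.173 ≈ 82.484 kt.
82.484 × 1.151 ≈ 94.94 mph → 95 mph.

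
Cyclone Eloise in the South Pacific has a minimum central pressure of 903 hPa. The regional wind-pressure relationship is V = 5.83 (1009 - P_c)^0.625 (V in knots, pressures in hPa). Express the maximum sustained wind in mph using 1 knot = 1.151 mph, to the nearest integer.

ΔP = 1009 − 903 = 106 hPa.
V ≈ 5.83 × 106^0.625 = 5.83 × 18.442 ≈ 107.519 kt.
107.519 × 1.151 ≈ 123.75 mph → 124 mph.

124 mph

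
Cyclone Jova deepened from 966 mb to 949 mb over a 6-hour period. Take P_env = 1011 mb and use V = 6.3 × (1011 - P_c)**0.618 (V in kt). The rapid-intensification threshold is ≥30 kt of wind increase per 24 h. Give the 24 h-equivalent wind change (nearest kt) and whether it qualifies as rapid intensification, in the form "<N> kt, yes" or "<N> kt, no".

58 kt, yes

V₁: ΔP = 45, V ≈ 6.3 × 45^0.618 ≈ 66.23 kt.
V₂: ΔP = 62, V ≈ 6.3 × 62^0.618 ≈ 80.73 kt.
ΔV over 6 h = 14.50 kt → 24 h equivalent = 14.50 × 24/6 ≈ 58.00 kt.
58 kt ≥ 30 kt ⇒ rapid intensification.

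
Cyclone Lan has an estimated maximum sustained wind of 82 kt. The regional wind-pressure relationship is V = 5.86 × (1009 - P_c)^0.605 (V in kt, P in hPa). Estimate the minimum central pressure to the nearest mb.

ΔP = (V / 5.86)^(1/0.605) = (82/5.86)^1.653.
82/5.86 = 13.993; 13.993^1.653 ≈ 78.36 mb.
P_c = 1009 − 78.36 = 930.64 ≈ 931 mb.

931 mb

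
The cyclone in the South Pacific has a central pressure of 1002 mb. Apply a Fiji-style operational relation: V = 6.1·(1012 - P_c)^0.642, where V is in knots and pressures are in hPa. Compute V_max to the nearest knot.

27 kt

ΔP = 1012 − 1002 = 10 mb.
10^0.642 ≈ 4.385.
V ≈ 6.1 × 4.385 ≈ 26.8 kt.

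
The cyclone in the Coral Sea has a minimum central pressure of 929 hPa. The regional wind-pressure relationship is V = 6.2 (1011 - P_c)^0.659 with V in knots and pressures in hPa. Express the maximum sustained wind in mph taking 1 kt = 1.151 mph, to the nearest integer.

130 mph

ΔP = 1011 − 929 = 82 hPa.
V ≈ 6.2 × 82^0.659 = 6.2 × 18.247 ≈ 113.134 kt.
113.134 × 1.151 ≈ 130.22 mph → 130 mph.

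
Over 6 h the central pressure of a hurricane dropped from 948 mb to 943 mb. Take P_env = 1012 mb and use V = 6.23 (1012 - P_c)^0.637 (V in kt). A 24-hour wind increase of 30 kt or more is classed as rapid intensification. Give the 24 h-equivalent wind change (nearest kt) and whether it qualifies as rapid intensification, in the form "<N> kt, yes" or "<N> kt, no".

V₁: ΔP = 64, V ≈ 6.23 × 64^0.637 ≈ 88.11 kt.
V₂: ΔP = 69, V ≈ 6.23 × 69^0.637 ≈ 92.43 kt.
ΔV over 6 h = 4.32 kt → 24 h equivalent = 4.32 × 24/6 ≈ 17.28 kt.
17 kt < 30 kt ⇒ not rapid intensification.

17 kt, no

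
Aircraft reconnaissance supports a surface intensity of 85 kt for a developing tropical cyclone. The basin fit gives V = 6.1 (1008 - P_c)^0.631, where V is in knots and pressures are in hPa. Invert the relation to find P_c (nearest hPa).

ΔP = (V / 6.1)^(1/0.631) = (85/6.1)^1.585.
85/6.1 = 13.934; 13.934^1.585 ≈ 65.03 hPa.
P_c = 1008 − 65.03 = 942.97 ≈ 943 hPa.

943 hPa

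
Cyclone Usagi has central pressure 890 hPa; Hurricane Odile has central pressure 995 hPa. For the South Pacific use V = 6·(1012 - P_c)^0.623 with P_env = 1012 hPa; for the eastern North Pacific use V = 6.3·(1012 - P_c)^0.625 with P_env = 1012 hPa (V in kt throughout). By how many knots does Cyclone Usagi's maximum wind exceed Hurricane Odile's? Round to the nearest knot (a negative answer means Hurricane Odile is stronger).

Cyclone Usagi: ΔP = 122; V ≈ 6 × 122^0.623 ≈ 119.66 kt.
Hurricane Odile: ΔP = 17; V ≈ 6.3 × 17^0.625 ≈ 37.01 kt.
Difference ≈ 119.66 − 37.01 = 82.65 → 83 kt.

83 kt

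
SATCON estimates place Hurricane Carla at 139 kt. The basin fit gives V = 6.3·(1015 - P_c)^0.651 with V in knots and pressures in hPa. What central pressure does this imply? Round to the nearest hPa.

ΔP = (V / 6.3)^(1/0.651) = (139/6.3)^1.536.
139/6.3 = 22.063; 22.063^1.536 ≈ 115.88 hPa.
P_c = 1015 − 115.88 = 899.12 ≈ 899 hPa.

899 hPa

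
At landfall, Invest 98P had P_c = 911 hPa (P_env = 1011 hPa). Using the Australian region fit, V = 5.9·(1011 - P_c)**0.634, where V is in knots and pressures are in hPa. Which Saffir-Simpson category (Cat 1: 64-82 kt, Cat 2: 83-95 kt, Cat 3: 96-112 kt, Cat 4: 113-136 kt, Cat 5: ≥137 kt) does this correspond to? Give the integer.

3

ΔP = 1011 − 911 = 100 hPa.
V ≈ 5.9 × 100^0.634 = 5.9 × 18.54 ≈ 109 kt.
109 kt falls in the Category 3 band.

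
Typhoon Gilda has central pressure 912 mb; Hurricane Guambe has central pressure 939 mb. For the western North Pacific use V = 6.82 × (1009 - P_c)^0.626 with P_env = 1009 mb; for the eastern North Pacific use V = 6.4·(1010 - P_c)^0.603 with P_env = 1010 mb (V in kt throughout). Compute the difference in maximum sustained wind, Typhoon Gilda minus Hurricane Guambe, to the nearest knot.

36 kt

Typhoon Gilda: ΔP = 97; V ≈ 6.82 × 97^0.626 ≈ 119.54 kt.
Hurricane Guambe: ΔP = 71; V ≈ 6.4 × 71^0.603 ≈ 83.65 kt.
Difference ≈ 119.54 − 83.65 = 35.89 → 36 kt.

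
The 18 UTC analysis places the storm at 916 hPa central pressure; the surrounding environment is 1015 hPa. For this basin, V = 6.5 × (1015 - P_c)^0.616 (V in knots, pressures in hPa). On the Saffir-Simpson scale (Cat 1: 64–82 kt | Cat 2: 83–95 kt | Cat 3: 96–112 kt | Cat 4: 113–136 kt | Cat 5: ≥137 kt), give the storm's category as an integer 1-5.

ΔP = 1015 − 916 = 99 hPa.
V ≈ 6.5 × 99^0.616 = 6.5 × 16.96 ≈ 110 kt.
110 kt falls in the Category 3 band.

3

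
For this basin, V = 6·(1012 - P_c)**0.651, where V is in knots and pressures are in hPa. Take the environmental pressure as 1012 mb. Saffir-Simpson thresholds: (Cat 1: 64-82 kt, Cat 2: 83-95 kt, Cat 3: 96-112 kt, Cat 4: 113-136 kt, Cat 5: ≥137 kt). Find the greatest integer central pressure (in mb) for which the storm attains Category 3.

Category 3 begins at V = 96 kt.
Required ΔP = (96/6)^(1/0.651) = 16.000^1.536 ≈ 70.74 mb.
P_c ≤ 1012 − 70.74 = 941.26, so the highest integer P_c is 941 mb.

941 mb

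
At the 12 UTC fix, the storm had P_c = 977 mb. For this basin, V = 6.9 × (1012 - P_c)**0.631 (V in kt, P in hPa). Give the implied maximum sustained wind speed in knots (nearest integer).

ΔP = 1012 − 977 = 35 mb.
35^0.631 ≈ 9.426.
V ≈ 6.9 × 9.426 ≈ 65.0 kt.

65 kt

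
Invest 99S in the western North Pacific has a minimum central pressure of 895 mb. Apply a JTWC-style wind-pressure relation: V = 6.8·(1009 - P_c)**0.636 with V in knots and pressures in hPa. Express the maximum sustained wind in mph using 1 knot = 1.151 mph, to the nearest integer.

159 mph

ΔP = 1009 − 895 = 114 mb.
V ≈ 6.8 × 114^0.636 = 6.8 × 20.333 ≈ 138.261 kt.
138.261 × 1.151 ≈ 159.14 mph → 159 mph.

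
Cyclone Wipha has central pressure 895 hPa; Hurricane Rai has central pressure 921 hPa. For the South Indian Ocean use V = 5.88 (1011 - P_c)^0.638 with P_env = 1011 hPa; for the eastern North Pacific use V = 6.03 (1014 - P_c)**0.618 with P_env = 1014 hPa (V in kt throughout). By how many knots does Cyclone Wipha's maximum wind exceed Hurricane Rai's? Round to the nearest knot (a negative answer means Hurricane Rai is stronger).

23 kt

Cyclone Wipha: ΔP = 116; V ≈ 5.88 × 116^0.638 ≈ 122.04 kt.
Hurricane Rai: ΔP = 93; V ≈ 6.03 × 93^0.618 ≈ 99.27 kt.
Difference ≈ 122.04 − 99.27 = 22.77 → 23 kt.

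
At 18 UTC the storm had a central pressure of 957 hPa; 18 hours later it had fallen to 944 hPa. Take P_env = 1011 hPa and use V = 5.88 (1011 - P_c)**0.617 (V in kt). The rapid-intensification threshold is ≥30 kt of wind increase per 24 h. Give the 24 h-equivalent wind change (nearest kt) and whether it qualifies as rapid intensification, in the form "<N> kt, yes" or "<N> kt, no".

13 kt, no

V₁: ΔP = 54, V ≈ 5.88 × 54^0.617 ≈ 68.91 kt.
V₂: ΔP = 67, V ≈ 5.88 × 67^0.617 ≈ 78.72 kt.
ΔV over 18 h = 9.81 kt → 24 h equivalent = 9.81 × 24/18 ≈ 13.08 kt.
13 kt < 30 kt ⇒ not rapid intensification.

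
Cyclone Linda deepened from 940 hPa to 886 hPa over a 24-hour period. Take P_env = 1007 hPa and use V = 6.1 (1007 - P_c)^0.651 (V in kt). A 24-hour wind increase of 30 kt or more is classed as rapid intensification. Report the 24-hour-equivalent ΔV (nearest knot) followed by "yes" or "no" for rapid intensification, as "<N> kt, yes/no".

V₁: ΔP = 67, V ≈ 6.1 × 67^0.651 ≈ 94.21 kt.
V₂: ΔP = 121, V ≈ 6.1 × 121^0.651 ≈ 138.43 kt.
ΔV over 24 h = 44.22 kt → 24 h equivalent = 44.22 × 24/24 ≈ 44.22 kt.
44 kt ≥ 30 kt ⇒ rapid intensification.

44 kt, yes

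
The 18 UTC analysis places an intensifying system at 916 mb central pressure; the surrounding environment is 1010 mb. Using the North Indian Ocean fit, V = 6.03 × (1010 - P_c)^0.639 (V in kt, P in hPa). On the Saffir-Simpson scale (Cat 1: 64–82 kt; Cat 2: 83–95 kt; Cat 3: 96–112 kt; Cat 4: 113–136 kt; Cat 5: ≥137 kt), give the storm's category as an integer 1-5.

3

ΔP = 1010 − 916 = 94 mb.
V ≈ 6.03 × 94^0.639 = 6.03 × 18.23 ≈ 110 kt.
110 kt falls in the Category 3 band.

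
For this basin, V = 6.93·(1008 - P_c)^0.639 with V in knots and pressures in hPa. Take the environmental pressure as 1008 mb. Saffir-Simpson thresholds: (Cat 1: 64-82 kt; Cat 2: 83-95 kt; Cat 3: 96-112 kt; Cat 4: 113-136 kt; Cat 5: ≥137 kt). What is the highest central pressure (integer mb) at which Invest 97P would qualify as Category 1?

Category 1 begins at V = 64 kt.
Required ΔP = (64/6.93)^(1/0.639) = 9.235^1.565 ≈ 32.42 mb.
P_c ≤ 1008 − 32.42 = 975.58, so the highest integer P_c is 975 mb.

975 mb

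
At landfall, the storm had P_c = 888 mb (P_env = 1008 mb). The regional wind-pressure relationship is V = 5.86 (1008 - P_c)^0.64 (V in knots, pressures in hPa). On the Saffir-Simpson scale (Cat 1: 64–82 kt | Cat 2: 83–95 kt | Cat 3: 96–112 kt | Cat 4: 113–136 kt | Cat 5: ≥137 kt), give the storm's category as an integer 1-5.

ΔP = 1008 − 888 = 120 mb.
V ≈ 5.86 × 120^0.64 = 5.86 × 21.41 ≈ 125 kt.
125 kt falls in the Category 4 band.

4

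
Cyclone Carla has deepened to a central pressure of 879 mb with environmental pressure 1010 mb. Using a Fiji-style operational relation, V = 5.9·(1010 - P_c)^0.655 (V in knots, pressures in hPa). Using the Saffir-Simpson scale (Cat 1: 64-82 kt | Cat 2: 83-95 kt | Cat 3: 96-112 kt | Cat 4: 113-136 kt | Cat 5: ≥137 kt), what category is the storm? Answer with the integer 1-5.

ΔP = 1010 − 879 = 131 mb.
V ≈ 5.9 × 131^0.655 = 5.9 × 24.37 ≈ 144 kt.
144 kt falls in the Category 5 band.

5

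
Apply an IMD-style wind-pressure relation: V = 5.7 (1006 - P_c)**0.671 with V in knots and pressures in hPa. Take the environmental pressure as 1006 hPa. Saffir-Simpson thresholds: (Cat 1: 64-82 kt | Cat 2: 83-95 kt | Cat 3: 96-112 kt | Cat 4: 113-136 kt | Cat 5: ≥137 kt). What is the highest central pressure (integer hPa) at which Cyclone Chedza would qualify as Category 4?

Category 4 begins at V = 113 kt.
Required ΔP = (113/5.7)^(1/0.671) = 19.825^1.490 ≈ 85.75 hPa.
P_c ≤ 1006 − 85.75 = 920.25, so the highest integer P_c is 920 hPa.

920 hPa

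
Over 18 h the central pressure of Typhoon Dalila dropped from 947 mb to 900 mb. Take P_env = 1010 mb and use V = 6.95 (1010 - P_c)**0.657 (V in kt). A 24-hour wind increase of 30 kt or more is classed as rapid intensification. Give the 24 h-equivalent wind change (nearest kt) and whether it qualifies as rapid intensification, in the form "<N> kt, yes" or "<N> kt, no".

V₁: ΔP = 63, V ≈ 6.95 × 63^0.657 ≈ 105.72 kt.
V₂: ΔP = 110, V ≈ 6.95 × 110^0.657 ≈ 152.47 kt.
ΔV over 18 h = 46.75 kt → 24 h equivalent = 46.75 × 24/18 ≈ 62.33 kt.
62 kt ≥ 30 kt ⇒ rapid intensification.

62 kt, yes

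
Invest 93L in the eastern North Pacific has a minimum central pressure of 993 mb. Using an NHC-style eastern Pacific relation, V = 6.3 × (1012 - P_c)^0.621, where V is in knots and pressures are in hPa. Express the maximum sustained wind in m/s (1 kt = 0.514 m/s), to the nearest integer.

ΔP = 1012 − 993 = 19 mb.
V ≈ 6.3 × 19^0.621 = 6.3 × 6.225 ≈ 39.214 kt.
39.214 × 0.514 ≈ 20.16 m/s → 20 m/s.

20 m/s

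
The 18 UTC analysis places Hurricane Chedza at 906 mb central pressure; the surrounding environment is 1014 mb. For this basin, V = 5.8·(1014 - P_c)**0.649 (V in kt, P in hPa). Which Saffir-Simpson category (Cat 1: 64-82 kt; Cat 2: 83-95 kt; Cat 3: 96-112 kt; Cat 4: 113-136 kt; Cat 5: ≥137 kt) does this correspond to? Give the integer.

ΔP = 1014 − 906 = 108 mb.
V ≈ 5.8 × 108^0.649 = 5.8 × 20.88 ≈ 121 kt.
121 kt falls in the Category 4 band.

4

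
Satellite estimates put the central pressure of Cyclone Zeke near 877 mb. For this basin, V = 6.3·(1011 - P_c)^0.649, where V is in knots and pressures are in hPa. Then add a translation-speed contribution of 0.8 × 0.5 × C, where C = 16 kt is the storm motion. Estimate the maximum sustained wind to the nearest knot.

158 kt

ΔP = 1011 − 877 = 134 mb.
134^0.649 ≈ 24.015.
V ≈ 6.3 × 24.015 ≈ 151.3 kt.
Translation term: 0.8 × 0.5 × 16 = 6.4 kt.
Corrected V ≈ 157.7 kt → 158 kt.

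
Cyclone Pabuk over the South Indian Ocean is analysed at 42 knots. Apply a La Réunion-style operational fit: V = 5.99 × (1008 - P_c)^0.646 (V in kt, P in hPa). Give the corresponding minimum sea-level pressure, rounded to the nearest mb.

ΔP = (V / 5.99)^(1/0.646) = (42/5.99)^1.548.
42/5.99 = 7.012; 7.012^1.548 ≈ 20.39 mb.
P_c = 1008 − 20.39 = 987.61 ≈ 988 mb.

988 mb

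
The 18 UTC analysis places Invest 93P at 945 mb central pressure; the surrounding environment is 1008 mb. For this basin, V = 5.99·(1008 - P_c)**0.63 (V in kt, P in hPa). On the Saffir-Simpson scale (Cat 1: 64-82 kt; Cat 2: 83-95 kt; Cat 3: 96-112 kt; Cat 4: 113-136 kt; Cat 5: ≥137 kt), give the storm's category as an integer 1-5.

1

ΔP = 1008 − 945 = 63 mb.
V ≈ 5.99 × 63^0.63 = 5.99 × 13.60 ≈ 81 kt.
81 kt falls in the Category 1 band.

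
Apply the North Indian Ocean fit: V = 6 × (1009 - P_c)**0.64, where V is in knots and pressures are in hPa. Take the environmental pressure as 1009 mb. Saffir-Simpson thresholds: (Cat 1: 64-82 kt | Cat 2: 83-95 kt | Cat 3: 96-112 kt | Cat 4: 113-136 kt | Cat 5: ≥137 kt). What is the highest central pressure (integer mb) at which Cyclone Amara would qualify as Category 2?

Category 2 begins at V = 83 kt.
Required ΔP = (83/6)^(1/0.64) = 13.833^1.562 ≈ 60.63 mb.
P_c ≤ 1009 − 60.63 = 948.37, so the highest integer P_c is 948 mb.

948 mb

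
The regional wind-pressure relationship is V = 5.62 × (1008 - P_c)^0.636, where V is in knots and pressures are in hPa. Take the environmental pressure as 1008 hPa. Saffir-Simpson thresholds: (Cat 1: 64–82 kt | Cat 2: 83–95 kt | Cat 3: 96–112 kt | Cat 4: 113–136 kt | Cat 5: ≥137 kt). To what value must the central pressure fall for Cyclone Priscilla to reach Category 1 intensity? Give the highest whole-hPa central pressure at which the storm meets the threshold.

962 hPa

Category 1 begins at V = 64 kt.
Required ΔP = (64/5.62)^(1/0.636) = 11.388^1.572 ≈ 45.82 hPa.
P_c ≤ 1008 − 45.82 = 962.18, so the highest integer P_c is 962 hPa.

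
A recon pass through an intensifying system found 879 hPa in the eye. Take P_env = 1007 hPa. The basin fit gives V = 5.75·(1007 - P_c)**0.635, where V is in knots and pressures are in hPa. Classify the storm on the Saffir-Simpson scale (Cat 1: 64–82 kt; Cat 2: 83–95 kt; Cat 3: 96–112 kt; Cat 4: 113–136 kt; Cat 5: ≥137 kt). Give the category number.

ΔP = 1007 − 879 = 128 hPa.
V ≈ 5.75 × 128^0.635 = 5.75 × 21.78 ≈ 125 kt.
125 kt falls in the Category 4 band.

4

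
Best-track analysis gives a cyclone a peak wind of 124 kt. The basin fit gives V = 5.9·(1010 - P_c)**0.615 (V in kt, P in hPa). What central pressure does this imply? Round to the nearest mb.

869 mb

ΔP = (V / 5.9)^(1/0.615) = (124/5.9)^1.626.
124/5.9 = 21.017; 21.017^1.626 ≈ 141.42 mb.
P_c = 1010 − 141.42 = 868.58 ≈ 869 mb.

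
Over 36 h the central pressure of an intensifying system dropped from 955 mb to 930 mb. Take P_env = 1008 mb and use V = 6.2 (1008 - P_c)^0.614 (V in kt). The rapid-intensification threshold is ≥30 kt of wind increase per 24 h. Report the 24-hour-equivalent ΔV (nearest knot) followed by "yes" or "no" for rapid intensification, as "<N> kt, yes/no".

V₁: ΔP = 53, V ≈ 6.2 × 53^0.614 ≈ 70.97 kt.
V₂: ΔP = 78, V ≈ 6.2 × 78^0.614 ≈ 89.98 kt.
ΔV over 36 h = 19.01 kt → 24 h equivalent = 19.01 × 24/36 ≈ 12.67 kt.
13 kt < 30 kt ⇒ not rapid intensification.

13 kt, no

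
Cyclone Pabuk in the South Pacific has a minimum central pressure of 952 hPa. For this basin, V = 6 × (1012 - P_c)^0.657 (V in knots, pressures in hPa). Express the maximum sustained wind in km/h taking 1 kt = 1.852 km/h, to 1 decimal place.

ΔP = 1012 − 952 = 60 hPa.
V ≈ 6 × 60^0.657 = 6 × 14.731 ≈ 88.389 kt.
88.389 × 1.852 ≈ 163.70 km/h → 163.7 km/h.

163.7 km/h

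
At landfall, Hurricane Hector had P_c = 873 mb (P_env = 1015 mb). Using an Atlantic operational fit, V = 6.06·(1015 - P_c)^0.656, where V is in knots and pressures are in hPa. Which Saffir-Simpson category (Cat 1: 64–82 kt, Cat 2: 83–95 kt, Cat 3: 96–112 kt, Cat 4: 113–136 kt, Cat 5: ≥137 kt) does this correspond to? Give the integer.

ΔP = 1015 − 873 = 142 mb.
V ≈ 6.06 × 142^0.656 = 6.06 × 25.82 ≈ 156 kt.
156 kt falls in the Category 5 band.

5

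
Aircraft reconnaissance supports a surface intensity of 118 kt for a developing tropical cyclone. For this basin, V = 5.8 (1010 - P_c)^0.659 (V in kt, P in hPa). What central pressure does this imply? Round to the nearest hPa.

ΔP = (V / 5.8)^(1/0.659) = (118/5.8)^1.517.
118/5.8 = 20.345; 20.345^1.517 ≈ 96.72 hPa.
P_c = 1010 − 96.72 = 913.28 ≈ 913 hPa.

913 hPa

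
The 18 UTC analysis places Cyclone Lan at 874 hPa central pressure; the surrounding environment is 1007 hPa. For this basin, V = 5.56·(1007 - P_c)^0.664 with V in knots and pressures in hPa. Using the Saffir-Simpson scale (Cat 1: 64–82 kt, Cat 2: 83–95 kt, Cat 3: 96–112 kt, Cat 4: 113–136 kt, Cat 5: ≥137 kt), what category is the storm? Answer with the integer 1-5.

5

ΔP = 1007 − 874 = 133 hPa.
V ≈ 5.56 × 133^0.664 = 5.56 × 25.72 ≈ 143 kt.
143 kt falls in the Category 5 band.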